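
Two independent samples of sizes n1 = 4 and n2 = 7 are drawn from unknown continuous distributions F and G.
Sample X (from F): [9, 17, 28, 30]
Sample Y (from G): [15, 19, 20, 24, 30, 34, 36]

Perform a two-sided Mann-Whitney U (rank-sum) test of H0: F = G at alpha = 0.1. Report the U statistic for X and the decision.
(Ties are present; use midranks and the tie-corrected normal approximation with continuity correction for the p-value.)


Step 1: Combine and sort all 11 observations; assign midranks.
sorted (value, group): (9,X), (15,Y), (17,X), (19,Y), (20,Y), (24,Y), (28,X), (30,X), (30,Y), (34,Y), (36,Y)
ranks: 9->1, 15->2, 17->3, 19->4, 20->5, 24->6, 28->7, 30->8.5, 30->8.5, 34->10, 36->11
Step 2: Rank sum for X: R1 = 1 + 3 + 7 + 8.5 = 19.5.
Step 3: U_X = R1 - n1(n1+1)/2 = 19.5 - 4*5/2 = 19.5 - 10 = 9.5.
       U_Y = n1*n2 - U_X = 28 - 9.5 = 18.5.
Step 4: Ties are present, so use the tie-corrected normal approximation (with continuity correction) for the p-value.
Step 5: p-value = 0.448659; compare to alpha = 0.1. fail to reject H0.

U_X = 9.5, p = 0.448659, fail to reject H0 at alpha = 0.1.


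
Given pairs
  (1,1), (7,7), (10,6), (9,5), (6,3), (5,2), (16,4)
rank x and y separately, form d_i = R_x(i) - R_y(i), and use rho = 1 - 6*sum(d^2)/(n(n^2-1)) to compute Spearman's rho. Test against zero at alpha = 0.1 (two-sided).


Step 1: Rank x and y separately (midranks; no ties here).
rank(x): 1->1, 7->4, 10->6, 9->5, 6->3, 5->2, 16->7
rank(y): 1->1, 7->7, 6->6, 5->5, 3->3, 2->2, 4->4
Step 2: d_i = R_x(i) - R_y(i); compute d_i^2.
  (1-1)^2=0, (4-7)^2=9, (6-6)^2=0, (5-5)^2=0, (3-3)^2=0, (2-2)^2=0, (7-4)^2=9
sum(d^2) = 18.
Step 3: rho = 1 - 6*18 / (7*(7^2 - 1)) = 1 - 108/336 = 0.678571.
Step 4: Under H0, t = rho * sqrt((n-2)/(1-rho^2)) = 2.0657 ~ t(5).
Step 5: Two-sided p-value from the t-distribution with 5 df = 0.093750.
Step 6: alpha = 0.1. reject H0.

rho = 0.6786, p = 0.093750, reject H0 at alpha = 0.1.


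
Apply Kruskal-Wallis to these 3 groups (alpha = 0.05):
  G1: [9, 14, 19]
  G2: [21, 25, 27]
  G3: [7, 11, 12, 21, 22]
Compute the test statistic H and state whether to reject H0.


Step 1: Combine all N = 11 observations and assign midranks.
sorted (value, group, rank): (7,G3,1), (9,G1,2), (11,G3,3), (12,G3,4), (14,G1,5), (19,G1,6), (21,G2,7.5), (21,G3,7.5), (22,G3,9), (25,G2,10), (27,G2,11)
Step 2: Sum ranks within each group.
R_1 = 13 (n_1 = 3)
R_2 = 28.5 (n_2 = 3)
R_3 = 24.5 (n_3 = 5)
Step 3: H = 12/(N(N+1)) * sum(R_i^2/n_i) - 3(N+1)
     = 12/(11*12) * (13^2/3 + 28.5^2/3 + 24.5^2/5) - 3*12
     = 0.090909 * 447.133 - 36
     = 4.648485.
Step 4: Ties present; correction factor C = 1 - 6/(11^3 - 11) = 0.995455. Corrected H = 4.648485 / 0.995455 = 4.669711.
Step 5: Under H0, H ~ chi^2(2); p-value = 0.096824.
Step 6: alpha = 0.05. fail to reject H0.

H = 4.6697, df = 2, p = 0.096824, fail to reject H0.


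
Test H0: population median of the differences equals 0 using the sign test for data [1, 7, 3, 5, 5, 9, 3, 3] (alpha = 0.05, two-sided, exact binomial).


Step 1: Discard zero differences. Original n = 8; n_eff = number of nonzero differences = 8.
Nonzero differences (with sign): +1, +7, +3, +5, +5, +9, +3, +3
Step 2: Count signs: positive = 8, negative = 0.
Step 3: Under H0: P(positive) = 0.5, so the number of positives S ~ Bin(8, 0.5).
Step 4: Two-sided exact p-value = sum of Bin(8,0.5) probabilities at or below the observed probability = 0.007812.
Step 5: alpha = 0.05. reject H0.

n_eff = 8, pos = 8, neg = 0, p = 0.007812, reject H0.


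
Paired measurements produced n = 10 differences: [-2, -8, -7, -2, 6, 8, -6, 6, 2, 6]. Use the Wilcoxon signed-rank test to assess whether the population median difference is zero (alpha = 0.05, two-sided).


Step 1: Drop any zero differences (none here) and take |d_i|.
|d| = [2, 8, 7, 2, 6, 8, 6, 6, 2, 6]
Step 2: Midrank |d_i| (ties get averaged ranks).
ranks: |2|->2, |8|->9.5, |7|->8, |2|->2, |6|->5.5, |8|->9.5, |6|->5.5, |6|->5.5, |2|->2, |6|->5.5
Step 3: Attach original signs; sum ranks with positive sign and with negative sign.
W+ = 5.5 + 9.5 + 5.5 + 2 + 5.5 = 28
W- = 2 + 9.5 + 8 + 2 + 5.5 = 27
(Check: W+ + W- = 55 should equal n(n+1)/2 = 55.)
Step 4: Test statistic W = min(W+, W-) = 27.
Step 5: Ties in |d|, so use the tie-corrected normal approximation.
        E[W] = n(n+1)/4 = 10*11/4 = 27.5.
        Tie groups: |d|=2 (t=3), |d|=6 (t=4), |d|=8 (t=2); sum(t^3 - t) = 90.
        Var[W] = n(n+1)(2n+1)/24 - sum(t^3-t)/48 = 2310/24 - 90/48 = 94.375.
        z = (W - E[W]) / sqrt(Var[W]) = (27 - 27.5) / 9.7147 = -0.0515.
        Two-sided p = 2*Phi(z) = 0.958952.
Step 6: alpha = 0.05. fail to reject H0.

W+ = 28, W- = 27, W = min = 27, p = 0.958952, fail to reject H0.


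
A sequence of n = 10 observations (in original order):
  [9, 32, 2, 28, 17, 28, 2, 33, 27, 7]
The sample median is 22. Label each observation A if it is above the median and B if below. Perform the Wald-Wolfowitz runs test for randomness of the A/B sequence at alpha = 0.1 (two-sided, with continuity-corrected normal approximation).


Step 1: Compute median = 22; label A = above, B = below.
Labels in order: BABABABAAB  (n_A = 5, n_B = 5)
Step 2: Count runs R = 9.
Step 3: Under H0 (random ordering), E[R] = 2*n_A*n_B/(n_A+n_B) + 1 = 2*5*5/10 + 1 = 6.0000.
        Var[R] = 2*n_A*n_B*(2*n_A*n_B - n_A - n_B) / ((n_A+n_B)^2 * (n_A+n_B-1)) = 2000/900 = 2.2222.
        SD[R] = 1.4907.
Step 4: Continuity-corrected z = (R - 0.5 - E[R]) / SD[R] = (9 - 0.5 - 6.0000) / 1.4907 = 1.6771.
Step 5: Two-sided p-value via normal approximation = 2*(1 - Phi(|z|)) = 0.093533.
Step 6: alpha = 0.1. reject H0.

R = 9, z = 1.6771, p = 0.093533, reject H0.


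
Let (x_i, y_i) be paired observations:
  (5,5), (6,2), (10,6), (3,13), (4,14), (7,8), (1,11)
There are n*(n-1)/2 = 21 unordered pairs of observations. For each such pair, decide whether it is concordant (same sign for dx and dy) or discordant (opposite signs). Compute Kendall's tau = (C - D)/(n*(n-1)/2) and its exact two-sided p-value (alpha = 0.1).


Step 1: Enumerate the 21 unordered pairs (i,j) with i<j and classify each by sign(x_j-x_i) * sign(y_j-y_i).
  (1,2):dx=+1,dy=-3->D; (1,3):dx=+5,dy=+1->C; (1,4):dx=-2,dy=+8->D; (1,5):dx=-1,dy=+9->D
  (1,6):dx=+2,dy=+3->C; (1,7):dx=-4,dy=+6->D; (2,3):dx=+4,dy=+4->C; (2,4):dx=-3,dy=+11->D
  (2,5):dx=-2,dy=+12->D; (2,6):dx=+1,dy=+6->C; (2,7):dx=-5,dy=+9->D; (3,4):dx=-7,dy=+7->D
  (3,5):dx=-6,dy=+8->D; (3,6):dx=-3,dy=+2->D; (3,7):dx=-9,dy=+5->D; (4,5):dx=+1,dy=+1->C
  (4,6):dx=+4,dy=-5->D; (4,7):dx=-2,dy=-2->C; (5,6):dx=+3,dy=-6->D; (5,7):dx=-3,dy=-3->C
  (6,7):dx=-6,dy=+3->D
Step 2: C = 7, D = 14, total pairs = 21.
Step 3: tau = (C - D)/(n(n-1)/2) = (7 - 14)/21 = -0.333333.
Step 4: Exact two-sided p-value (enumerate n! = 5040 permutations of y under H0): p = 0.381349.
Step 5: alpha = 0.1. fail to reject H0.

tau_b = -0.3333 (C=7, D=14), p = 0.381349, fail to reject H0.


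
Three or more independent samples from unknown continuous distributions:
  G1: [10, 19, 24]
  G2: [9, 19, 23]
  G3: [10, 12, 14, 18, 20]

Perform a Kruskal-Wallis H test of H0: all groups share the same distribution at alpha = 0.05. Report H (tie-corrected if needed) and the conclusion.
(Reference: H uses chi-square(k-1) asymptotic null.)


Step 1: Combine all N = 11 observations and assign midranks.
sorted (value, group, rank): (9,G2,1), (10,G1,2.5), (10,G3,2.5), (12,G3,4), (14,G3,5), (18,G3,6), (19,G1,7.5), (19,G2,7.5), (20,G3,9), (23,G2,10), (24,G1,11)
Step 2: Sum ranks within each group.
R_1 = 21 (n_1 = 3)
R_2 = 18.5 (n_2 = 3)
R_3 = 26.5 (n_3 = 5)
Step 3: H = 12/(N(N+1)) * sum(R_i^2/n_i) - 3(N+1)
     = 12/(11*12) * (21^2/3 + 18.5^2/3 + 26.5^2/5) - 3*12
     = 0.090909 * 401.533 - 36
     = 0.503030.
Step 4: Ties present; correction factor C = 1 - 12/(11^3 - 11) = 0.990909. Corrected H = 0.503030 / 0.990909 = 0.507645.
Step 5: Under H0, H ~ chi^2(2); p-value = 0.775829.
Step 6: alpha = 0.05. fail to reject H0.

H = 0.5076, df = 2, p = 0.775829, fail to reject H0.


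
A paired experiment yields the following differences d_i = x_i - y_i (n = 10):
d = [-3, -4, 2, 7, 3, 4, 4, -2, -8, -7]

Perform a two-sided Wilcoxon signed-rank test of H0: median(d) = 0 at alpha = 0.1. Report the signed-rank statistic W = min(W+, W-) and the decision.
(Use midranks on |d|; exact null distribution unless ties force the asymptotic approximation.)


Step 1: Drop any zero differences (none here) and take |d_i|.
|d| = [3, 4, 2, 7, 3, 4, 4, 2, 8, 7]
Step 2: Midrank |d_i| (ties get averaged ranks).
ranks: |3|->3.5, |4|->6, |2|->1.5, |7|->8.5, |3|->3.5, |4|->6, |4|->6, |2|->1.5, |8|->10, |7|->8.5
Step 3: Attach original signs; sum ranks with positive sign and with negative sign.
W+ = 1.5 + 8.5 + 3.5 + 6 + 6 = 25.5
W- = 3.5 + 6 + 1.5 + 10 + 8.5 = 29.5
(Check: W+ + W- = 55 should equal n(n+1)/2 = 55.)
Step 4: Test statistic W = min(W+, W-) = 25.5.
Step 5: Ties in |d|, so use the tie-corrected normal approximation.
        E[W] = n(n+1)/4 = 10*11/4 = 27.5.
        Tie groups: |d|=2 (t=2), |d|=3 (t=2), |d|=4 (t=3), |d|=7 (t=2); sum(t^3 - t) = 42.
        Var[W] = n(n+1)(2n+1)/24 - sum(t^3-t)/48 = 2310/24 - 42/48 = 95.375.
        z = (W - E[W]) / sqrt(Var[W]) = (25.5 - 27.5) / 9.7660 = -0.2048.
        Two-sided p = 2*Phi(z) = 0.837735.
Step 6: alpha = 0.1. fail to reject H0.

W+ = 25.5, W- = 29.5, W = min = 25.5, p = 0.837735, fail to reject H0.


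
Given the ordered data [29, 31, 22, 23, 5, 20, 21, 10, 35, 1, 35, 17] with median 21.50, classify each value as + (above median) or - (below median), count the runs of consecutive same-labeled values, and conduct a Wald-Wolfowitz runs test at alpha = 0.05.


Step 1: Compute median = 21.50; label A = above, B = below.
Labels in order: AAAABBBBABAB  (n_A = 6, n_B = 6)
Step 2: Count runs R = 6.
Step 3: Under H0 (random ordering), E[R] = 2*n_A*n_B/(n_A+n_B) + 1 = 2*6*6/12 + 1 = 7.0000.
        Var[R] = 2*n_A*n_B*(2*n_A*n_B - n_A - n_B) / ((n_A+n_B)^2 * (n_A+n_B-1)) = 4320/1584 = 2.7273.
        SD[R] = 1.6514.
Step 4: Continuity-corrected z = (R + 0.5 - E[R]) / SD[R] = (6 + 0.5 - 7.0000) / 1.6514 = -0.3028.
Step 5: Two-sided p-value via normal approximation = 2*(1 - Phi(|z|)) = 0.762069.
Step 6: alpha = 0.05. fail to reject H0.

R = 6, z = -0.3028, p = 0.762069, fail to reject H0.


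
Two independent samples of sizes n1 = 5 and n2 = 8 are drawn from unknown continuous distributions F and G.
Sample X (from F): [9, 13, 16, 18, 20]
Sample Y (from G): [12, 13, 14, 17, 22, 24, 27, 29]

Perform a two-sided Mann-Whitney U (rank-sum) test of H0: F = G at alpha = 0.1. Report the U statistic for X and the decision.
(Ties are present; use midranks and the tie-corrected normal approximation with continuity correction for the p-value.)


Step 1: Combine and sort all 13 observations; assign midranks.
sorted (value, group): (9,X), (12,Y), (13,X), (13,Y), (14,Y), (16,X), (17,Y), (18,X), (20,X), (22,Y), (24,Y), (27,Y), (29,Y)
ranks: 9->1, 12->2, 13->3.5, 13->3.5, 14->5, 16->6, 17->7, 18->8, 20->9, 22->10, 24->11, 27->12, 29->13
Step 2: Rank sum for X: R1 = 1 + 3.5 + 6 + 8 + 9 = 27.5.
Step 3: U_X = R1 - n1(n1+1)/2 = 27.5 - 5*6/2 = 27.5 - 15 = 12.5.
       U_Y = n1*n2 - U_X = 40 - 12.5 = 27.5.
Step 4: Ties are present, so use the tie-corrected normal approximation (with continuity correction) for the p-value.
Step 5: p-value = 0.304842; compare to alpha = 0.1. fail to reject H0.

U_X = 12.5, p = 0.304842, fail to reject H0 at alpha = 0.1.


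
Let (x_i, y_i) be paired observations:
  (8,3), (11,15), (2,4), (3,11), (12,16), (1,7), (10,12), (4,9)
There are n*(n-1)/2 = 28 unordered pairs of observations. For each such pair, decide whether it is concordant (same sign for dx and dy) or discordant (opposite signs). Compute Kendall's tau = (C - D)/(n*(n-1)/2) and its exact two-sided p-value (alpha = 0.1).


Step 1: Enumerate the 28 unordered pairs (i,j) with i<j and classify each by sign(x_j-x_i) * sign(y_j-y_i).
  (1,2):dx=+3,dy=+12->C; (1,3):dx=-6,dy=+1->D; (1,4):dx=-5,dy=+8->D; (1,5):dx=+4,dy=+13->C
  (1,6):dx=-7,dy=+4->D; (1,7):dx=+2,dy=+9->C; (1,8):dx=-4,dy=+6->D; (2,3):dx=-9,dy=-11->C
  (2,4):dx=-8,dy=-4->C; (2,5):dx=+1,dy=+1->C; (2,6):dx=-10,dy=-8->C; (2,7):dx=-1,dy=-3->C
  (2,8):dx=-7,dy=-6->C; (3,4):dx=+1,dy=+7->C; (3,5):dx=+10,dy=+12->C; (3,6):dx=-1,dy=+3->D
  (3,7):dx=+8,dy=+8->C; (3,8):dx=+2,dy=+5->C; (4,5):dx=+9,dy=+5->C; (4,6):dx=-2,dy=-4->C
  (4,7):dx=+7,dy=+1->C; (4,8):dx=+1,dy=-2->D; (5,6):dx=-11,dy=-9->C; (5,7):dx=-2,dy=-4->C
  (5,8):dx=-8,dy=-7->C; (6,7):dx=+9,dy=+5->C; (6,8):dx=+3,dy=+2->C; (7,8):dx=-6,dy=-3->C
Step 2: C = 22, D = 6, total pairs = 28.
Step 3: tau = (C - D)/(n(n-1)/2) = (22 - 6)/28 = 0.571429.
Step 4: Exact two-sided p-value (enumerate n! = 40320 permutations of y under H0): p = 0.061012.
Step 5: alpha = 0.1. reject H0.

tau_b = 0.5714 (C=22, D=6), p = 0.061012, reject H0.


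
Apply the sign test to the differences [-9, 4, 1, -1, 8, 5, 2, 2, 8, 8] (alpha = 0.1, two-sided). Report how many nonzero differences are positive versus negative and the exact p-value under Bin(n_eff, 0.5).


Step 1: Discard zero differences. Original n = 10; n_eff = number of nonzero differences = 10.
Nonzero differences (with sign): -9, +4, +1, -1, +8, +5, +2, +2, +8, +8
Step 2: Count signs: positive = 8, negative = 2.
Step 3: Under H0: P(positive) = 0.5, so the number of positives S ~ Bin(10, 0.5).
Step 4: Two-sided exact p-value = sum of Bin(10,0.5) probabilities at or below the observed probability = 0.109375.
Step 5: alpha = 0.1. fail to reject H0.

n_eff = 10, pos = 8, neg = 2, p = 0.109375, fail to reject H0.


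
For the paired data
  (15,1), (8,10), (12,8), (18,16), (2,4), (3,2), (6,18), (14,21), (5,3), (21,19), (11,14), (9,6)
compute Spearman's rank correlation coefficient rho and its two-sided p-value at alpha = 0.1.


Step 1: Rank x and y separately (midranks; no ties here).
rank(x): 15->10, 8->5, 12->8, 18->11, 2->1, 3->2, 6->4, 14->9, 5->3, 21->12, 11->7, 9->6
rank(y): 1->1, 10->7, 8->6, 16->9, 4->4, 2->2, 18->10, 21->12, 3->3, 19->11, 14->8, 6->5
Step 2: d_i = R_x(i) - R_y(i); compute d_i^2.
  (10-1)^2=81, (5-7)^2=4, (8-6)^2=4, (11-9)^2=4, (1-4)^2=9, (2-2)^2=0, (4-10)^2=36, (9-12)^2=9, (3-3)^2=0, (12-11)^2=1, (7-8)^2=1, (6-5)^2=1
sum(d^2) = 150.
Step 3: rho = 1 - 6*150 / (12*(12^2 - 1)) = 1 - 900/1716 = 0.475524.
Step 4: Under H0, t = rho * sqrt((n-2)/(1-rho^2)) = 1.7094 ~ t(10).
Step 5: Two-sided p-value from the t-distribution with 10 df = 0.118176.
Step 6: alpha = 0.1. fail to reject H0.

rho = 0.4755, p = 0.118176, fail to reject H0 at alpha = 0.1.


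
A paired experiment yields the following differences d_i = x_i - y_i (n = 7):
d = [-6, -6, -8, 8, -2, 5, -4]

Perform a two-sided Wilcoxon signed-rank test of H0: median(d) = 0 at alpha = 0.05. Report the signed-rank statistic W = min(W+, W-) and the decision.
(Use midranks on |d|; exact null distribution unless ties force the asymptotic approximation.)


Step 1: Drop any zero differences (none here) and take |d_i|.
|d| = [6, 6, 8, 8, 2, 5, 4]
Step 2: Midrank |d_i| (ties get averaged ranks).
ranks: |6|->4.5, |6|->4.5, |8|->6.5, |8|->6.5, |2|->1, |5|->3, |4|->2
Step 3: Attach original signs; sum ranks with positive sign and with negative sign.
W+ = 6.5 + 3 = 9.5
W- = 4.5 + 4.5 + 6.5 + 1 + 2 = 18.5
(Check: W+ + W- = 28 should equal n(n+1)/2 = 28.)
Step 4: Test statistic W = min(W+, W-) = 9.5.
Step 5: Ties in |d|, so use the tie-corrected normal approximation.
        E[W] = n(n+1)/4 = 7*8/4 = 14.
        Tie groups: |d|=6 (t=2), |d|=8 (t=2); sum(t^3 - t) = 12.
        Var[W] = n(n+1)(2n+1)/24 - sum(t^3-t)/48 = 840/24 - 12/48 = 34.75.
        z = (W - E[W]) / sqrt(Var[W]) = (9.5 - 14) / 5.8949 = -0.7634.
        Two-sided p = 2*Phi(z) = 0.445243.
Step 6: alpha = 0.05. fail to reject H0.

W+ = 9.5, W- = 18.5, W = min = 9.5, p = 0.445243, fail to reject H0.


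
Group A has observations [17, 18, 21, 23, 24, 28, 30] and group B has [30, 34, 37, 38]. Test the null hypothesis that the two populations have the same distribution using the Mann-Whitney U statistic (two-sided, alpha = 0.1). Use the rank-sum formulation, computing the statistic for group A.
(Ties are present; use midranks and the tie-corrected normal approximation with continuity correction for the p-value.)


Step 1: Combine and sort all 11 observations; assign midranks.
sorted (value, group): (17,X), (18,X), (21,X), (23,X), (24,X), (28,X), (30,X), (30,Y), (34,Y), (37,Y), (38,Y)
ranks: 17->1, 18->2, 21->3, 23->4, 24->5, 28->6, 30->7.5, 30->7.5, 34->9, 37->10, 38->11
Step 2: Rank sum for X: R1 = 1 + 2 + 3 + 4 + 5 + 6 + 7.5 = 28.5.
Step 3: U_X = R1 - n1(n1+1)/2 = 28.5 - 7*8/2 = 28.5 - 28 = 0.5.
       U_Y = n1*n2 - U_X = 28 - 0.5 = 27.5.
Step 4: Ties are present, so use the tie-corrected normal approximation (with continuity correction) for the p-value.
Step 5: p-value = 0.013802; compare to alpha = 0.1. reject H0.

U_X = 0.5, p = 0.013802, reject H0 at alpha = 0.1.


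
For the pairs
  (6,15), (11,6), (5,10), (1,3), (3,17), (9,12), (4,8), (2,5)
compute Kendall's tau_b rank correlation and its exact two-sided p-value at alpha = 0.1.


Step 1: Enumerate the 28 unordered pairs (i,j) with i<j and classify each by sign(x_j-x_i) * sign(y_j-y_i).
  (1,2):dx=+5,dy=-9->D; (1,3):dx=-1,dy=-5->C; (1,4):dx=-5,dy=-12->C; (1,5):dx=-3,dy=+2->D
  (1,6):dx=+3,dy=-3->D; (1,7):dx=-2,dy=-7->C; (1,8):dx=-4,dy=-10->C; (2,3):dx=-6,dy=+4->D
  (2,4):dx=-10,dy=-3->C; (2,5):dx=-8,dy=+11->D; (2,6):dx=-2,dy=+6->D; (2,7):dx=-7,dy=+2->D
  (2,8):dx=-9,dy=-1->C; (3,4):dx=-4,dy=-7->C; (3,5):dx=-2,dy=+7->D; (3,6):dx=+4,dy=+2->C
  (3,7):dx=-1,dy=-2->C; (3,8):dx=-3,dy=-5->C; (4,5):dx=+2,dy=+14->C; (4,6):dx=+8,dy=+9->C
  (4,7):dx=+3,dy=+5->C; (4,8):dx=+1,dy=+2->C; (5,6):dx=+6,dy=-5->D; (5,7):dx=+1,dy=-9->D
  (5,8):dx=-1,dy=-12->C; (6,7):dx=-5,dy=-4->C; (6,8):dx=-7,dy=-7->C; (7,8):dx=-2,dy=-3->C
Step 2: C = 18, D = 10, total pairs = 28.
Step 3: tau = (C - D)/(n(n-1)/2) = (18 - 10)/28 = 0.285714.
Step 4: Exact two-sided p-value (enumerate n! = 40320 permutations of y under H0): p = 0.398760.
Step 5: alpha = 0.1. fail to reject H0.

tau_b = 0.2857 (C=18, D=10), p = 0.398760, fail to reject H0.


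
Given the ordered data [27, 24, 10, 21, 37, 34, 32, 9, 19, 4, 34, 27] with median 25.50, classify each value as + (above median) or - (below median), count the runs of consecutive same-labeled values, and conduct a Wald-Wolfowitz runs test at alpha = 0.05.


Step 1: Compute median = 25.50; label A = above, B = below.
Labels in order: ABBBAAABBBAA  (n_A = 6, n_B = 6)
Step 2: Count runs R = 5.
Step 3: Under H0 (random ordering), E[R] = 2*n_A*n_B/(n_A+n_B) + 1 = 2*6*6/12 + 1 = 7.0000.
        Var[R] = 2*n_A*n_B*(2*n_A*n_B - n_A - n_B) / ((n_A+n_B)^2 * (n_A+n_B-1)) = 4320/1584 = 2.7273.
        SD[R] = 1.6514.
Step 4: Continuity-corrected z = (R + 0.5 - E[R]) / SD[R] = (5 + 0.5 - 7.0000) / 1.6514 = -0.9083.
Step 5: Two-sided p-value via normal approximation = 2*(1 - Phi(|z|)) = 0.363722.
Step 6: alpha = 0.05. fail to reject H0.

R = 5, z = -0.9083, p = 0.363722, fail to reject H0.


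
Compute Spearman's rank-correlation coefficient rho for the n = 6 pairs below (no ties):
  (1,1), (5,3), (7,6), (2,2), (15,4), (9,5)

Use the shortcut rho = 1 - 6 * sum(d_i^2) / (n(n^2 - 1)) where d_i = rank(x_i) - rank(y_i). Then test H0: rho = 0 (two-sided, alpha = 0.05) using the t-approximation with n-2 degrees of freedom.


Step 1: Rank x and y separately (midranks; no ties here).
rank(x): 1->1, 5->3, 7->4, 2->2, 15->6, 9->5
rank(y): 1->1, 3->3, 6->6, 2->2, 4->4, 5->5
Step 2: d_i = R_x(i) - R_y(i); compute d_i^2.
  (1-1)^2=0, (3-3)^2=0, (4-6)^2=4, (2-2)^2=0, (6-4)^2=4, (5-5)^2=0
sum(d^2) = 8.
Step 3: rho = 1 - 6*8 / (6*(6^2 - 1)) = 1 - 48/210 = 0.771429.
Step 4: Under H0, t = rho * sqrt((n-2)/(1-rho^2)) = 2.4247 ~ t(4).
Step 5: Two-sided p-value from the t-distribution with 4 df = 0.072397.
Step 6: alpha = 0.05. fail to reject H0.

rho = 0.7714, p = 0.072397, fail to reject H0 at alpha = 0.05.


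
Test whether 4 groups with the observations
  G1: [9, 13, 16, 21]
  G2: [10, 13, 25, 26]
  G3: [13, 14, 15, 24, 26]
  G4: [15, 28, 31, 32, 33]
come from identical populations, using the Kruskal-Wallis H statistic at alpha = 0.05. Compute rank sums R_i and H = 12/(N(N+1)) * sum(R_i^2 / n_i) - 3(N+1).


Step 1: Combine all N = 18 observations and assign midranks.
sorted (value, group, rank): (9,G1,1), (10,G2,2), (13,G1,4), (13,G2,4), (13,G3,4), (14,G3,6), (15,G3,7.5), (15,G4,7.5), (16,G1,9), (21,G1,10), (24,G3,11), (25,G2,12), (26,G2,13.5), (26,G3,13.5), (28,G4,15), (31,G4,16), (32,G4,17), (33,G4,18)
Step 2: Sum ranks within each group.
R_1 = 24 (n_1 = 4)
R_2 = 31.5 (n_2 = 4)
R_3 = 42 (n_3 = 5)
R_4 = 73.5 (n_4 = 5)
Step 3: H = 12/(N(N+1)) * sum(R_i^2/n_i) - 3(N+1)
     = 12/(18*19) * (24^2/4 + 31.5^2/4 + 42^2/5 + 73.5^2/5) - 3*19
     = 0.035088 * 1825.31 - 57
     = 7.046053.
Step 4: Ties present; correction factor C = 1 - 36/(18^3 - 18) = 0.993808. Corrected H = 7.046053 / 0.993808 = 7.089953.
Step 5: Under H0, H ~ chi^2(3); p-value = 0.069085.
Step 6: alpha = 0.05. fail to reject H0.

H = 7.0900, df = 3, p = 0.069085, fail to reject H0.


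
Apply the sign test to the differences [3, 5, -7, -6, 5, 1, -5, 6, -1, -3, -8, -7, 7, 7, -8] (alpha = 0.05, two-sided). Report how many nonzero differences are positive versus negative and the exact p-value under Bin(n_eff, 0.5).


Step 1: Discard zero differences. Original n = 15; n_eff = number of nonzero differences = 15.
Nonzero differences (with sign): +3, +5, -7, -6, +5, +1, -5, +6, -1, -3, -8, -7, +7, +7, -8
Step 2: Count signs: positive = 7, negative = 8.
Step 3: Under H0: P(positive) = 0.5, so the number of positives S ~ Bin(15, 0.5).
Step 4: Two-sided exact p-value = sum of Bin(15,0.5) probabilities at or below the observed probability = 1.000000.
Step 5: alpha = 0.05. fail to reject H0.

n_eff = 15, pos = 7, neg = 8, p = 1.000000, fail to reject H0.


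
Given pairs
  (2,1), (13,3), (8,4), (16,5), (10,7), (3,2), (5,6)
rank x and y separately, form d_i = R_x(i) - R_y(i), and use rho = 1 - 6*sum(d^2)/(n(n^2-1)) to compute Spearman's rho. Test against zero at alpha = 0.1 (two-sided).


Step 1: Rank x and y separately (midranks; no ties here).
rank(x): 2->1, 13->6, 8->4, 16->7, 10->5, 3->2, 5->3
rank(y): 1->1, 3->3, 4->4, 5->5, 7->7, 2->2, 6->6
Step 2: d_i = R_x(i) - R_y(i); compute d_i^2.
  (1-1)^2=0, (6-3)^2=9, (4-4)^2=0, (7-5)^2=4, (5-7)^2=4, (2-2)^2=0, (3-6)^2=9
sum(d^2) = 26.
Step 3: rho = 1 - 6*26 / (7*(7^2 - 1)) = 1 - 156/336 = 0.535714.
Step 4: Under H0, t = rho * sqrt((n-2)/(1-rho^2)) = 1.4186 ~ t(5).
Step 5: Two-sided p-value from the t-distribution with 5 df = 0.215217.
Step 6: alpha = 0.1. fail to reject H0.

rho = 0.5357, p = 0.215217, fail to reject H0 at alpha = 0.1.


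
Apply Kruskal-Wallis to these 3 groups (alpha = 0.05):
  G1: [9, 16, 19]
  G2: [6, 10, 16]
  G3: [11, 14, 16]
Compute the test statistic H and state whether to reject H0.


Step 1: Combine all N = 9 observations and assign midranks.
sorted (value, group, rank): (6,G2,1), (9,G1,2), (10,G2,3), (11,G3,4), (14,G3,5), (16,G1,7), (16,G2,7), (16,G3,7), (19,G1,9)
Step 2: Sum ranks within each group.
R_1 = 18 (n_1 = 3)
R_2 = 11 (n_2 = 3)
R_3 = 16 (n_3 = 3)
Step 3: H = 12/(N(N+1)) * sum(R_i^2/n_i) - 3(N+1)
     = 12/(9*10) * (18^2/3 + 11^2/3 + 16^2/3) - 3*10
     = 0.133333 * 233.667 - 30
     = 1.155556.
Step 4: Ties present; correction factor C = 1 - 24/(9^3 - 9) = 0.966667. Corrected H = 1.155556 / 0.966667 = 1.195402.
Step 5: Under H0, H ~ chi^2(2); p-value = 0.550075.
Step 6: alpha = 0.05. fail to reject H0.

H = 1.1954, df = 2, p = 0.550075, fail to reject H0.


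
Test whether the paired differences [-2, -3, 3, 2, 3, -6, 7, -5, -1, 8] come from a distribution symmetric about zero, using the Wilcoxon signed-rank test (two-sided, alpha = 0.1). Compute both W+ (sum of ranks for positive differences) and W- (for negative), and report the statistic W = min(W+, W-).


Step 1: Drop any zero differences (none here) and take |d_i|.
|d| = [2, 3, 3, 2, 3, 6, 7, 5, 1, 8]
Step 2: Midrank |d_i| (ties get averaged ranks).
ranks: |2|->2.5, |3|->5, |3|->5, |2|->2.5, |3|->5, |6|->8, |7|->9, |5|->7, |1|->1, |8|->10
Step 3: Attach original signs; sum ranks with positive sign and with negative sign.
W+ = 5 + 2.5 + 5 + 9 + 10 = 31.5
W- = 2.5 + 5 + 8 + 7 + 1 = 23.5
(Check: W+ + W- = 55 should equal n(n+1)/2 = 55.)
Step 4: Test statistic W = min(W+, W-) = 23.5.
Step 5: Ties in |d|, so use the tie-corrected normal approximation.
        E[W] = n(n+1)/4 = 10*11/4 = 27.5.
        Tie groups: |d|=2 (t=2), |d|=3 (t=3); sum(t^3 - t) = 30.
        Var[W] = n(n+1)(2n+1)/24 - sum(t^3-t)/48 = 2310/24 - 30/48 = 95.625.
        z = (W - E[W]) / sqrt(Var[W]) = (23.5 - 27.5) / 9.7788 = -0.4090.
        Two-sided p = 2*Phi(z) = 0.682504.
Step 6: alpha = 0.1. fail to reject H0.

W+ = 31.5, W- = 23.5, W = min = 23.5, p = 0.682504, fail to reject H0.


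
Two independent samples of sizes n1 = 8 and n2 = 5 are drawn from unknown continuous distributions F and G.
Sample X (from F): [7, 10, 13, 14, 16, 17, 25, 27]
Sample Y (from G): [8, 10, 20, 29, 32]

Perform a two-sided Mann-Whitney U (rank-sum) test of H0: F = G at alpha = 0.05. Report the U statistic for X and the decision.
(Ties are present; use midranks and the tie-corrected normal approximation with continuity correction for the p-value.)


Step 1: Combine and sort all 13 observations; assign midranks.
sorted (value, group): (7,X), (8,Y), (10,X), (10,Y), (13,X), (14,X), (16,X), (17,X), (20,Y), (25,X), (27,X), (29,Y), (32,Y)
ranks: 7->1, 8->2, 10->3.5, 10->3.5, 13->5, 14->6, 16->7, 17->8, 20->9, 25->10, 27->11, 29->12, 32->13
Step 2: Rank sum for X: R1 = 1 + 3.5 + 5 + 6 + 7 + 8 + 10 + 11 = 51.5.
Step 3: U_X = R1 - n1(n1+1)/2 = 51.5 - 8*9/2 = 51.5 - 36 = 15.5.
       U_Y = n1*n2 - U_X = 40 - 15.5 = 24.5.
Step 4: Ties are present, so use the tie-corrected normal approximation (with continuity correction) for the p-value.
Step 5: p-value = 0.557643; compare to alpha = 0.05. fail to reject H0.

U_X = 15.5, p = 0.557643, fail to reject H0 at alpha = 0.05.


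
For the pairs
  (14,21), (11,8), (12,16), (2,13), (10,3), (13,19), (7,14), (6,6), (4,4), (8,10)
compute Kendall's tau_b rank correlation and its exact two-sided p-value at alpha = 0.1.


Step 1: Enumerate the 45 unordered pairs (i,j) with i<j and classify each by sign(x_j-x_i) * sign(y_j-y_i).
  (1,2):dx=-3,dy=-13->C; (1,3):dx=-2,dy=-5->C; (1,4):dx=-12,dy=-8->C; (1,5):dx=-4,dy=-18->C
  (1,6):dx=-1,dy=-2->C; (1,7):dx=-7,dy=-7->C; (1,8):dx=-8,dy=-15->C; (1,9):dx=-10,dy=-17->C
  (1,10):dx=-6,dy=-11->C; (2,3):dx=+1,dy=+8->C; (2,4):dx=-9,dy=+5->D; (2,5):dx=-1,dy=-5->C
  (2,6):dx=+2,dy=+11->C; (2,7):dx=-4,dy=+6->D; (2,8):dx=-5,dy=-2->C; (2,9):dx=-7,dy=-4->C
  (2,10):dx=-3,dy=+2->D; (3,4):dx=-10,dy=-3->C; (3,5):dx=-2,dy=-13->C; (3,6):dx=+1,dy=+3->C
  (3,7):dx=-5,dy=-2->C; (3,8):dx=-6,dy=-10->C; (3,9):dx=-8,dy=-12->C; (3,10):dx=-4,dy=-6->C
  (4,5):dx=+8,dy=-10->D; (4,6):dx=+11,dy=+6->C; (4,7):dx=+5,dy=+1->C; (4,8):dx=+4,dy=-7->D
  (4,9):dx=+2,dy=-9->D; (4,10):dx=+6,dy=-3->D; (5,6):dx=+3,dy=+16->C; (5,7):dx=-3,dy=+11->D
  (5,8):dx=-4,dy=+3->D; (5,9):dx=-6,dy=+1->D; (5,10):dx=-2,dy=+7->D; (6,7):dx=-6,dy=-5->C
  (6,8):dx=-7,dy=-13->C; (6,9):dx=-9,dy=-15->C; (6,10):dx=-5,dy=-9->C; (7,8):dx=-1,dy=-8->C
  (7,9):dx=-3,dy=-10->C; (7,10):dx=+1,dy=-4->D; (8,9):dx=-2,dy=-2->C; (8,10):dx=+2,dy=+4->C
  (9,10):dx=+4,dy=+6->C
Step 2: C = 33, D = 12, total pairs = 45.
Step 3: tau = (C - D)/(n(n-1)/2) = (33 - 12)/45 = 0.466667.
Step 4: Exact two-sided p-value (enumerate n! = 3628800 permutations of y under H0): p = 0.072550.
Step 5: alpha = 0.1. reject H0.

tau_b = 0.4667 (C=33, D=12), p = 0.072550, reject H0.


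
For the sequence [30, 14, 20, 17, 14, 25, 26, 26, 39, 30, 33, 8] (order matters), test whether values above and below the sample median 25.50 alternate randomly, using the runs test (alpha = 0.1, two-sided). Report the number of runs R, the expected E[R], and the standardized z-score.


Step 1: Compute median = 25.50; label A = above, B = below.
Labels in order: ABBBBBAAAAAB  (n_A = 6, n_B = 6)
Step 2: Count runs R = 4.
Step 3: Under H0 (random ordering), E[R] = 2*n_A*n_B/(n_A+n_B) + 1 = 2*6*6/12 + 1 = 7.0000.
        Var[R] = 2*n_A*n_B*(2*n_A*n_B - n_A - n_B) / ((n_A+n_B)^2 * (n_A+n_B-1)) = 4320/1584 = 2.7273.
        SD[R] = 1.6514.
Step 4: Continuity-corrected z = (R + 0.5 - E[R]) / SD[R] = (4 + 0.5 - 7.0000) / 1.6514 = -1.5138.
Step 5: Two-sided p-value via normal approximation = 2*(1 - Phi(|z|)) = 0.130070.
Step 6: alpha = 0.1. fail to reject H0.

R = 4, z = -1.5138, p = 0.130070, fail to reject H0.


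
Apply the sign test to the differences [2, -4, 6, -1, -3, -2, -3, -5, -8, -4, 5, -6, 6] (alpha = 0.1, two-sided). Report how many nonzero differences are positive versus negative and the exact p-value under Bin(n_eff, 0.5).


Step 1: Discard zero differences. Original n = 13; n_eff = number of nonzero differences = 13.
Nonzero differences (with sign): +2, -4, +6, -1, -3, -2, -3, -5, -8, -4, +5, -6, +6
Step 2: Count signs: positive = 4, negative = 9.
Step 3: Under H0: P(positive) = 0.5, so the number of positives S ~ Bin(13, 0.5).
Step 4: Two-sided exact p-value = sum of Bin(13,0.5) probabilities at or below the observed probability = 0.266846.
Step 5: alpha = 0.1. fail to reject H0.

n_eff = 13, pos = 4, neg = 9, p = 0.266846, fail to reject H0.


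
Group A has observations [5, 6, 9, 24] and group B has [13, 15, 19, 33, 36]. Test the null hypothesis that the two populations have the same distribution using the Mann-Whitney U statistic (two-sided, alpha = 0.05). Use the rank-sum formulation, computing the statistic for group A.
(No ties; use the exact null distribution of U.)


Step 1: Combine and sort all 9 observations; assign midranks.
sorted (value, group): (5,X), (6,X), (9,X), (13,Y), (15,Y), (19,Y), (24,X), (33,Y), (36,Y)
ranks: 5->1, 6->2, 9->3, 13->4, 15->5, 19->6, 24->7, 33->8, 36->9
Step 2: Rank sum for X: R1 = 1 + 2 + 3 + 7 = 13.
Step 3: U_X = R1 - n1(n1+1)/2 = 13 - 4*5/2 = 13 - 10 = 3.
       U_Y = n1*n2 - U_X = 20 - 3 = 17.
Step 4: No ties, so the exact null distribution of U (based on enumerating the C(9,4) = 126 equally likely rank assignments) gives the two-sided p-value.
Step 5: p-value = 0.111111; compare to alpha = 0.05. fail to reject H0.

U_X = 3, p = 0.111111, fail to reject H0 at alpha = 0.05.


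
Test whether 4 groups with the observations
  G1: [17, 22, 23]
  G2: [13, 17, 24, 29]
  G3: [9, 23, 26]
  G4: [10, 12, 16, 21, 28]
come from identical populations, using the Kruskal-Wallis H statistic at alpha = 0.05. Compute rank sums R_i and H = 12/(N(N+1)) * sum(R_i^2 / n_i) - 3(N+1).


Step 1: Combine all N = 15 observations and assign midranks.
sorted (value, group, rank): (9,G3,1), (10,G4,2), (12,G4,3), (13,G2,4), (16,G4,5), (17,G1,6.5), (17,G2,6.5), (21,G4,8), (22,G1,9), (23,G1,10.5), (23,G3,10.5), (24,G2,12), (26,G3,13), (28,G4,14), (29,G2,15)
Step 2: Sum ranks within each group.
R_1 = 26 (n_1 = 3)
R_2 = 37.5 (n_2 = 4)
R_3 = 24.5 (n_3 = 3)
R_4 = 32 (n_4 = 5)
Step 3: H = 12/(N(N+1)) * sum(R_i^2/n_i) - 3(N+1)
     = 12/(15*16) * (26^2/3 + 37.5^2/4 + 24.5^2/3 + 32^2/5) - 3*16
     = 0.050000 * 981.779 - 48
     = 1.088958.
Step 4: Ties present; correction factor C = 1 - 12/(15^3 - 15) = 0.996429. Corrected H = 1.088958 / 0.996429 = 1.092861.
Step 5: Under H0, H ~ chi^2(3); p-value = 0.778798.
Step 6: alpha = 0.05. fail to reject H0.

H = 1.0929, df = 3, p = 0.778798, fail to reject H0.


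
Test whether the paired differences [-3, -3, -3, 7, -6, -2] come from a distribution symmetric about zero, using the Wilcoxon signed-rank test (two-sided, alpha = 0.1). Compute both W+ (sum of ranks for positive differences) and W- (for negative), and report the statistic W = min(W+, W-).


Step 1: Drop any zero differences (none here) and take |d_i|.
|d| = [3, 3, 3, 7, 6, 2]
Step 2: Midrank |d_i| (ties get averaged ranks).
ranks: |3|->3, |3|->3, |3|->3, |7|->6, |6|->5, |2|->1
Step 3: Attach original signs; sum ranks with positive sign and with negative sign.
W+ = 6 = 6
W- = 3 + 3 + 3 + 5 + 1 = 15
(Check: W+ + W- = 21 should equal n(n+1)/2 = 21.)
Step 4: Test statistic W = min(W+, W-) = 6.
Step 5: Ties in |d|, so use the tie-corrected normal approximation.
        E[W] = n(n+1)/4 = 6*7/4 = 10.5.
        Tie groups: |d|=3 (t=3); sum(t^3 - t) = 24.
        Var[W] = n(n+1)(2n+1)/24 - sum(t^3-t)/48 = 546/24 - 24/48 = 22.25.
        z = (W - E[W]) / sqrt(Var[W]) = (6 - 10.5) / 4.7170 = -0.9540.
        Two-sided p = 2*Phi(z) = 0.340085.
Step 6: alpha = 0.1. fail to reject H0.

W+ = 6, W- = 15, W = min = 6, p = 0.340085, fail to reject H0.


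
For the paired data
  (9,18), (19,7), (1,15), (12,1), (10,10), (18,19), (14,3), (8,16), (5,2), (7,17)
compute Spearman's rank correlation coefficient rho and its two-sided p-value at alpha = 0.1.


Step 1: Rank x and y separately (midranks; no ties here).
rank(x): 9->5, 19->10, 1->1, 12->7, 10->6, 18->9, 14->8, 8->4, 5->2, 7->3
rank(y): 18->9, 7->4, 15->6, 1->1, 10->5, 19->10, 3->3, 16->7, 2->2, 17->8
Step 2: d_i = R_x(i) - R_y(i); compute d_i^2.
  (5-9)^2=16, (10-4)^2=36, (1-6)^2=25, (7-1)^2=36, (6-5)^2=1, (9-10)^2=1, (8-3)^2=25, (4-7)^2=9, (2-2)^2=0, (3-8)^2=25
sum(d^2) = 174.
Step 3: rho = 1 - 6*174 / (10*(10^2 - 1)) = 1 - 1044/990 = -0.054545.
Step 4: Under H0, t = rho * sqrt((n-2)/(1-rho^2)) = -0.1545 ~ t(8).
Step 5: Two-sided p-value from the t-distribution with 8 df = 0.881036.
Step 6: alpha = 0.1. fail to reject H0.

rho = -0.0545, p = 0.881036, fail to reject H0 at alpha = 0.1.


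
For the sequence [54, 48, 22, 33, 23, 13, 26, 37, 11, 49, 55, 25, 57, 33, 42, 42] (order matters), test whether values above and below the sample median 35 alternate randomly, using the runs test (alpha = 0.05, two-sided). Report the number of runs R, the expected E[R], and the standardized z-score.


Step 1: Compute median = 35; label A = above, B = below.
Labels in order: AABBBBBABAABABAA  (n_A = 8, n_B = 8)
Step 2: Count runs R = 9.
Step 3: Under H0 (random ordering), E[R] = 2*n_A*n_B/(n_A+n_B) + 1 = 2*8*8/16 + 1 = 9.0000.
        Var[R] = 2*n_A*n_B*(2*n_A*n_B - n_A - n_B) / ((n_A+n_B)^2 * (n_A+n_B-1)) = 14336/3840 = 3.7333.
        SD[R] = 1.9322.
Step 4: R = E[R], so z = 0 with no continuity correction.
Step 5: Two-sided p-value via normal approximation = 2*(1 - Phi(|z|)) = 1.000000.
Step 6: alpha = 0.05. fail to reject H0.

R = 9, z = 0.0000, p = 1.000000, fail to reject H0.


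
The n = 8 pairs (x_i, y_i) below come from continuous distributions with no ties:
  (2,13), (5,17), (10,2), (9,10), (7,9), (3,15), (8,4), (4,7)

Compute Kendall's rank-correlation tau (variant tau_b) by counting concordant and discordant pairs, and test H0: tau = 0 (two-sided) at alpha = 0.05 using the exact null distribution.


Step 1: Enumerate the 28 unordered pairs (i,j) with i<j and classify each by sign(x_j-x_i) * sign(y_j-y_i).
  (1,2):dx=+3,dy=+4->C; (1,3):dx=+8,dy=-11->D; (1,4):dx=+7,dy=-3->D; (1,5):dx=+5,dy=-4->D
  (1,6):dx=+1,dy=+2->C; (1,7):dx=+6,dy=-9->D; (1,8):dx=+2,dy=-6->D; (2,3):dx=+5,dy=-15->D
  (2,4):dx=+4,dy=-7->D; (2,5):dx=+2,dy=-8->D; (2,6):dx=-2,dy=-2->C; (2,7):dx=+3,dy=-13->D
  (2,8):dx=-1,dy=-10->C; (3,4):dx=-1,dy=+8->D; (3,5):dx=-3,dy=+7->D; (3,6):dx=-7,dy=+13->D
  (3,7):dx=-2,dy=+2->D; (3,8):dx=-6,dy=+5->D; (4,5):dx=-2,dy=-1->C; (4,6):dx=-6,dy=+5->D
  (4,7):dx=-1,dy=-6->C; (4,8):dx=-5,dy=-3->C; (5,6):dx=-4,dy=+6->D; (5,7):dx=+1,dy=-5->D
  (5,8):dx=-3,dy=-2->C; (6,7):dx=+5,dy=-11->D; (6,8):dx=+1,dy=-8->D; (7,8):dx=-4,dy=+3->D
Step 2: C = 8, D = 20, total pairs = 28.
Step 3: tau = (C - D)/(n(n-1)/2) = (8 - 20)/28 = -0.428571.
Step 4: Exact two-sided p-value (enumerate n! = 40320 permutations of y under H0): p = 0.178869.
Step 5: alpha = 0.05. fail to reject H0.

tau_b = -0.4286 (C=8, D=20), p = 0.178869, fail to reject H0.


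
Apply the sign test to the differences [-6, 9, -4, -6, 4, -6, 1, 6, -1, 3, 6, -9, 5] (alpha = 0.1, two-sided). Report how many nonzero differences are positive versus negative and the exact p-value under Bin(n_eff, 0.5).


Step 1: Discard zero differences. Original n = 13; n_eff = number of nonzero differences = 13.
Nonzero differences (with sign): -6, +9, -4, -6, +4, -6, +1, +6, -1, +3, +6, -9, +5
Step 2: Count signs: positive = 7, negative = 6.
Step 3: Under H0: P(positive) = 0.5, so the number of positives S ~ Bin(13, 0.5).
Step 4: Two-sided exact p-value = sum of Bin(13,0.5) probabilities at or below the observed probability = 1.000000.
Step 5: alpha = 0.1. fail to reject H0.

n_eff = 13, pos = 7, neg = 6, p = 1.000000, fail to reject H0.


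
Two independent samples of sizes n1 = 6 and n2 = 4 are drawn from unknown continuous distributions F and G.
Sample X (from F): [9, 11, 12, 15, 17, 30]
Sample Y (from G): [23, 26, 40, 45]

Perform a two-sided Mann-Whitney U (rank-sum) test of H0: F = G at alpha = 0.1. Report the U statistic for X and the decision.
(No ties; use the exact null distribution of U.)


Step 1: Combine and sort all 10 observations; assign midranks.
sorted (value, group): (9,X), (11,X), (12,X), (15,X), (17,X), (23,Y), (26,Y), (30,X), (40,Y), (45,Y)
ranks: 9->1, 11->2, 12->3, 15->4, 17->5, 23->6, 26->7, 30->8, 40->9, 45->10
Step 2: Rank sum for X: R1 = 1 + 2 + 3 + 4 + 5 + 8 = 23.
Step 3: U_X = R1 - n1(n1+1)/2 = 23 - 6*7/2 = 23 - 21 = 2.
       U_Y = n1*n2 - U_X = 24 - 2 = 22.
Step 4: No ties, so the exact null distribution of U (based on enumerating the C(10,6) = 210 equally likely rank assignments) gives the two-sided p-value.
Step 5: p-value = 0.038095; compare to alpha = 0.1. reject H0.

U_X = 2, p = 0.038095, reject H0 at alpha = 0.1.


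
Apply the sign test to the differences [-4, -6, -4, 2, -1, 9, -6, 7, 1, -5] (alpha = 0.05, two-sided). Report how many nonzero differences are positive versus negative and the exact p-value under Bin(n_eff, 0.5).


Step 1: Discard zero differences. Original n = 10; n_eff = number of nonzero differences = 10.
Nonzero differences (with sign): -4, -6, -4, +2, -1, +9, -6, +7, +1, -5
Step 2: Count signs: positive = 4, negative = 6.
Step 3: Under H0: P(positive) = 0.5, so the number of positives S ~ Bin(10, 0.5).
Step 4: Two-sided exact p-value = sum of Bin(10,0.5) probabilities at or below the observed probability = 0.753906.
Step 5: alpha = 0.05. fail to reject H0.

n_eff = 10, pos = 4, neg = 6, p = 0.753906, fail to reject H0.


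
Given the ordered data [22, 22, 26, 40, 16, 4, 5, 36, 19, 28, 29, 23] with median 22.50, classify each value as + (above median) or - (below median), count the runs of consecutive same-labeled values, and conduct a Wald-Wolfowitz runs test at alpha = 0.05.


Step 1: Compute median = 22.50; label A = above, B = below.
Labels in order: BBAABBBABAAA  (n_A = 6, n_B = 6)
Step 2: Count runs R = 6.
Step 3: Under H0 (random ordering), E[R] = 2*n_A*n_B/(n_A+n_B) + 1 = 2*6*6/12 + 1 = 7.0000.
        Var[R] = 2*n_A*n_B*(2*n_A*n_B - n_A - n_B) / ((n_A+n_B)^2 * (n_A+n_B-1)) = 4320/1584 = 2.7273.
        SD[R] = 1.6514.
Step 4: Continuity-corrected z = (R + 0.5 - E[R]) / SD[R] = (6 + 0.5 - 7.0000) / 1.6514 = -0.3028.
Step 5: Two-sided p-value via normal approximation = 2*(1 - Phi(|z|)) = 0.762069.
Step 6: alpha = 0.05. fail to reject H0.

R = 6, z = -0.3028, p = 0.762069, fail to reject H0.


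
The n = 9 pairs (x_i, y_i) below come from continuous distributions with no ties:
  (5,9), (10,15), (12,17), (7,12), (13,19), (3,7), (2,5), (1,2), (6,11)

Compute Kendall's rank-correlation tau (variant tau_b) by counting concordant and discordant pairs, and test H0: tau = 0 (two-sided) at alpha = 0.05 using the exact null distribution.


Step 1: Enumerate the 36 unordered pairs (i,j) with i<j and classify each by sign(x_j-x_i) * sign(y_j-y_i).
  (1,2):dx=+5,dy=+6->C; (1,3):dx=+7,dy=+8->C; (1,4):dx=+2,dy=+3->C; (1,5):dx=+8,dy=+10->C
  (1,6):dx=-2,dy=-2->C; (1,7):dx=-3,dy=-4->C; (1,8):dx=-4,dy=-7->C; (1,9):dx=+1,dy=+2->C
  (2,3):dx=+2,dy=+2->C; (2,4):dx=-3,dy=-3->C; (2,5):dx=+3,dy=+4->C; (2,6):dx=-7,dy=-8->C
  (2,7):dx=-8,dy=-10->C; (2,8):dx=-9,dy=-13->C; (2,9):dx=-4,dy=-4->C; (3,4):dx=-5,dy=-5->C
  (3,5):dx=+1,dy=+2->C; (3,6):dx=-9,dy=-10->C; (3,7):dx=-10,dy=-12->C; (3,8):dx=-11,dy=-15->C
  (3,9):dx=-6,dy=-6->C; (4,5):dx=+6,dy=+7->C; (4,6):dx=-4,dy=-5->C; (4,7):dx=-5,dy=-7->C
  (4,8):dx=-6,dy=-10->C; (4,9):dx=-1,dy=-1->C; (5,6):dx=-10,dy=-12->C; (5,7):dx=-11,dy=-14->C
  (5,8):dx=-12,dy=-17->C; (5,9):dx=-7,dy=-8->C; (6,7):dx=-1,dy=-2->C; (6,8):dx=-2,dy=-5->C
  (6,9):dx=+3,dy=+4->C; (7,8):dx=-1,dy=-3->C; (7,9):dx=+4,dy=+6->C; (8,9):dx=+5,dy=+9->C
Step 2: C = 36, D = 0, total pairs = 36.
Step 3: tau = (C - D)/(n(n-1)/2) = (36 - 0)/36 = 1.000000.
Step 4: Exact two-sided p-value (enumerate n! = 362880 permutations of y under H0): p = 0.000006.
Step 5: alpha = 0.05. reject H0.

tau_b = 1.0000 (C=36, D=0), p = 0.000006, reject H0.
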